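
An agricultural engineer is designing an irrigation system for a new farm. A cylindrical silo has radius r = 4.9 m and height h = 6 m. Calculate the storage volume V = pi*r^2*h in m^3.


V = pi * r^2 * h
  = pi * 4.9^2 * 6
  = pi * 24.01 * 6
  = 452.58 m^3


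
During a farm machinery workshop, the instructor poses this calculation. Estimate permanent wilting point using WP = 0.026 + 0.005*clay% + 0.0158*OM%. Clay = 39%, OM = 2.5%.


WP = 0.026 + 0.005*39 + 0.0158*2.5
   = 0.026 + 0.1950 + 0.0395
   = 0.2605


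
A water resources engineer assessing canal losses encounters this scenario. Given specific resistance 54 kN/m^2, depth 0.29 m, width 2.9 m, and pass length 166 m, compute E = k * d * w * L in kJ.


E = k * d * w * L
  = 54 * 0.29 * 2.9 * 166
  = 7538.72 kJ


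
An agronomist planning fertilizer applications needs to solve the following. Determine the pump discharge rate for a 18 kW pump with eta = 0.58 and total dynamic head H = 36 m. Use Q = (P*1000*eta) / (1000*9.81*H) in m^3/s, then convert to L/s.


Q = (P * 1000 * eta) / (rho * g * H)
  = (18 * 1000 * 0.58) / (1000 * 9.81 * 36)
  = 10440 / 353160
  = 0.02956 m^3/s = 29.56 L/s


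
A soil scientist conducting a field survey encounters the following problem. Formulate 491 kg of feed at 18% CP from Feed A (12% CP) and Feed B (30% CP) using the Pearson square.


parts_A = CP_b - target = 30 - 18 = 12
parts_B = target - CP_a = 18 - 12 = 6
total_parts = 12 + 6 = 18
Feed A = 491 * 12 / 18 = 327.33 kg
Feed B = 491 * 6 / 18 = 163.67 kg

327.33 kg


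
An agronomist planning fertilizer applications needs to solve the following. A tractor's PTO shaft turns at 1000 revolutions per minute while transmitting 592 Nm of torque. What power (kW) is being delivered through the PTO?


P = 2*pi*n*T / 60000
  = 2*pi * 1000 * 592 / 60000
  = 3719645.70 / 60000
  = 61.99 kW


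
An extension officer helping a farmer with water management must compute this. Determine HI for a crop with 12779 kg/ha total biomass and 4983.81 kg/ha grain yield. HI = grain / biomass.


HI = grain_yield / biomass
   = 4983.81 / 12779
   = 0.39


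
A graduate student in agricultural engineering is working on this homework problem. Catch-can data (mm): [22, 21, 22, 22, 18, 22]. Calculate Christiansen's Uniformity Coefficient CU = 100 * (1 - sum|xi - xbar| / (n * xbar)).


xbar = 127 / 6 = 21.167
sum|xi - xbar| = 6.667
CU = 100 * (1 - 6.667 / (6 * 21.167))
   = 100 * (1 - 0.0525)
   = 94.75%


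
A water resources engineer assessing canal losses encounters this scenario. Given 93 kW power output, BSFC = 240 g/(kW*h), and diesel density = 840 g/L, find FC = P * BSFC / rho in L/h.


FC = P * BSFC / rho_fuel
   = 93 * 240 / 840
   = 22320 / 840
   = 26.57 L/h


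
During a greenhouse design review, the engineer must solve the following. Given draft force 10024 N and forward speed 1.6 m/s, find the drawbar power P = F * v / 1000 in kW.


P = F * v / 1000
  = 10024 * 1.6 / 1000
  = 16038.40 / 1000
  = 16.04 kW


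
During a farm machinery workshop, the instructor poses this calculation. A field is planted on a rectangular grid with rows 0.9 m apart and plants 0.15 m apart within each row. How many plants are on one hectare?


D = 10000 / (row_sp * plant_sp)
  = 10000 / (0.9 * 0.15)
  = 10000 / 0.1350
  = 74074.07 plants/ha


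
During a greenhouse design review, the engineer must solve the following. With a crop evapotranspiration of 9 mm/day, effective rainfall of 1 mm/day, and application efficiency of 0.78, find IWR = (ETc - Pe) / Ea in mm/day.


IWR = (ETc - Pe) / Ea
    = (9 - 1) / 0.78
    = 8 / 0.78
    = 10.26 mm/day


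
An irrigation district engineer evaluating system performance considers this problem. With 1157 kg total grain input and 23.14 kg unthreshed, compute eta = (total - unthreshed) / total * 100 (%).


eta = (total - unthreshed) / total * 100
    = (1157 - 23.14) / 1157 * 100
    = 1133.86 / 1157 * 100
    = 98%


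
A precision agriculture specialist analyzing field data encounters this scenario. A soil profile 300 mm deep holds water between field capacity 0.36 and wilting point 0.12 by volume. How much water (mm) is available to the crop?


AW = (FC - WP) * D
   = (0.36 - 0.12) * 300
   = 0.24 * 300
   = 72 mm


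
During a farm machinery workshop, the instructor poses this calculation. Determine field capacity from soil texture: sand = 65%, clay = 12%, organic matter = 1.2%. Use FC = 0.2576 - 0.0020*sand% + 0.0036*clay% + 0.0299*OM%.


FC = 0.2576 - 0.0020*65 + 0.0036*12 + 0.0299*1.2
   = 0.2576 - 0.1300 + 0.0432 + 0.0359
   = 0.2067


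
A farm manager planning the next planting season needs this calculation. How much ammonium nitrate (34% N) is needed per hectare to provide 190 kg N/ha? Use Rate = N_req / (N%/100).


Rate = N_required / (N_content / 100)
     = 190 / (34 / 100)
     = 190 / 0.34
     = 558.82 kg/ha


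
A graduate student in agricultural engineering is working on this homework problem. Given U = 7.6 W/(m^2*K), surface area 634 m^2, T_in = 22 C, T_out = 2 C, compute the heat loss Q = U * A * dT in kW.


dT = 22 - (2) = 20 K
Q = U * A * dT
  = 7.6 * 634 * 20
  = 96368 W = 96.37 kW


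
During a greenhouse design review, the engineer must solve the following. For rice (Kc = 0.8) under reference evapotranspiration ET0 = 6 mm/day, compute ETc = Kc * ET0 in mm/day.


ETc = Kc * ET0
    = 0.8 * 6
    = 4.80 mm/day


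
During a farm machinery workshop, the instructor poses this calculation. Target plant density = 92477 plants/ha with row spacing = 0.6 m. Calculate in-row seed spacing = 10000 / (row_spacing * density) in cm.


spacing = 10000 / (row_sp * density)
        = 10000 / (0.6 * 92477)
        = 10000 / 55486.20
        = 0.18022 m = 18.02 cm


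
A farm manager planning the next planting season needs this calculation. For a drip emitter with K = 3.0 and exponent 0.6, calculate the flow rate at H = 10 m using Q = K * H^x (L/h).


Q = K * H^x
  = 3.0 * 10^0.6
  = 3.0 * 3.9811
  = 11.94 L/h


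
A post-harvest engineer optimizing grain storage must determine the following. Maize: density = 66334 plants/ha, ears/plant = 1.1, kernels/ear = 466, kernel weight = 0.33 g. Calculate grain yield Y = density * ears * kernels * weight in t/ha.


Y = density * ears * kernels * kw
  = 66334 * 1.1 * 466 * 0.33 g/ha
  = 11220926.77 g/ha
  = 11220.93 kg/ha = 11.22 t/ha


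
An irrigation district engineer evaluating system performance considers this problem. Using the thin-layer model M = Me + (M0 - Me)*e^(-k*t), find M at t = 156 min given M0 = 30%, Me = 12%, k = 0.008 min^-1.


M = Me + (M0 - Me) * e^(-k*t)
  = 12 + (30 - 12) * e^(-0.008*156)
  = 12 + 18 * e^(-1.248)
  = 12 + 18 * 0.28708
  = 12 + 5.1674
  = 17.17%


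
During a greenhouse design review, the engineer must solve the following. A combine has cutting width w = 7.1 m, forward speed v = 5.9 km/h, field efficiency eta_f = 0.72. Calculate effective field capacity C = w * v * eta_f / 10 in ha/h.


C = w * v * eta_f / 10
  = 7.1 * 5.9 * 0.72 / 10
  = 30.16 / 10
  = 3.02 ha/h


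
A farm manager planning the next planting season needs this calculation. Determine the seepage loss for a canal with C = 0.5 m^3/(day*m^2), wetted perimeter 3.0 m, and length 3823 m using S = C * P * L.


S = C * P * L
  = 0.5 * 3.0 * 3823
  = 5734.50 m^3/day


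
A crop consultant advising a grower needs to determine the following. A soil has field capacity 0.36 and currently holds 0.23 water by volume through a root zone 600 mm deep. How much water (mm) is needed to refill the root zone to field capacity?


SMD = (FC - theta) * D
    = (0.36 - 0.23) * 600
    = 0.130 * 600
    = 78 mm


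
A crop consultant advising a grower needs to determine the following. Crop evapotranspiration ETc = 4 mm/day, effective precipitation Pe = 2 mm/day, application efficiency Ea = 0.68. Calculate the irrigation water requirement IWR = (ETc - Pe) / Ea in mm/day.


IWR = (ETc - Pe) / Ea
    = (4 - 2) / 0.68
    = 2 / 0.68
    = 2.94 mm/day


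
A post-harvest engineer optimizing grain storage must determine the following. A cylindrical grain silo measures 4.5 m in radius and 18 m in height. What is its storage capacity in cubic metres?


V = pi * r^2 * h
  = pi * 4.5^2 * 18
  = pi * 20.25 * 18
  = 1145.11 m^3


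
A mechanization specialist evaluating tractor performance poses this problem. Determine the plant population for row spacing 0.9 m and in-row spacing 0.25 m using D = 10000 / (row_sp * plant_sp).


D = 10000 / (row_sp * plant_sp)
  = 10000 / (0.9 * 0.25)
  = 10000 / 0.2250
  = 44444.44 plants/ha


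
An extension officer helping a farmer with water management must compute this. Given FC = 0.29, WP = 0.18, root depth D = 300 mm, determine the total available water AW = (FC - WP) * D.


AW = (FC - WP) * D
   = (0.29 - 0.18) * 300
   = 0.11 * 300
   = 33 mm


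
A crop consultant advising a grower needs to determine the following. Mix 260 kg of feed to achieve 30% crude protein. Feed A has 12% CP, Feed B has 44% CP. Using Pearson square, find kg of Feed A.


parts_A = CP_b - target = 44 - 30 = 14
parts_B = target - CP_a = 30 - 12 = 18
total_parts = 14 + 18 = 32
Feed A = 260 * 14 / 32 = 113.75 kg
Feed B = 260 * 18 / 32 = 146.25 kg

113.75 kg


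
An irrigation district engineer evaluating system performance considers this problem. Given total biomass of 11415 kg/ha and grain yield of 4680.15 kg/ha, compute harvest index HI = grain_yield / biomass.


HI = grain_yield / biomass
   = 4680.15 / 11415
   = 0.41


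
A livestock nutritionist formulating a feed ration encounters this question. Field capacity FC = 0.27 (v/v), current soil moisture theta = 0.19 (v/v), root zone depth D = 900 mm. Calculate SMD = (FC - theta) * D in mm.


SMD = (FC - theta) * D
    = (0.27 - 0.19) * 900
    = 0.080 * 900
    = 72 mm


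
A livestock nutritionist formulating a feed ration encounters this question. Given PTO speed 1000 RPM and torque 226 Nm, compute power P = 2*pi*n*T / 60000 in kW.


P = 2*pi*n*T / 60000
  = 2*pi * 1000 * 226 / 60000
  = 1419999.88 / 60000
  = 23.67 kW


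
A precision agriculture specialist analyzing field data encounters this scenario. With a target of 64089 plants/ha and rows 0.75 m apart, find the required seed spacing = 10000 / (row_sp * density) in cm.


spacing = 10000 / (row_sp * density)
        = 10000 / (0.75 * 64089)
        = 10000 / 48066.75
        = 0.20804 m = 20.80 cm


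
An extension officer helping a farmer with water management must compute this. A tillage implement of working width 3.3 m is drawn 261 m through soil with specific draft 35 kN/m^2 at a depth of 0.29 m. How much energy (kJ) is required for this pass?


E = k * d * w * L
  = 35 * 0.29 * 3.3 * 261
  = 8742.20 kJ


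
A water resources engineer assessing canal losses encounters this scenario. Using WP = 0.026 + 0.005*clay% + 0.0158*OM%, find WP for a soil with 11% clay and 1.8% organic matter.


WP = 0.026 + 0.005*11 + 0.0158*1.8
   = 0.026 + 0.0550 + 0.0284
   = 0.1094


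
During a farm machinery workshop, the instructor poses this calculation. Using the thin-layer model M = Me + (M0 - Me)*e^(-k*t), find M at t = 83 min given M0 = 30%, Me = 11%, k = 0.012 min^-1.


M = Me + (M0 - Me) * e^(-k*t)
  = 11 + (30 - 11) * e^(-0.012*83)
  = 11 + 19 * e^(-0.996)
  = 11 + 19 * 0.36935
  = 11 + 7.0177
  = 18.02%


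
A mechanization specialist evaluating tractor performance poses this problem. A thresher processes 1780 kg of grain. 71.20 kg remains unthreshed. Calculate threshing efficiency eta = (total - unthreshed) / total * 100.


eta = (total - unthreshed) / total * 100
    = (1780 - 71.20) / 1780 * 100
    = 1708.80 / 1780 * 100
    = 96%


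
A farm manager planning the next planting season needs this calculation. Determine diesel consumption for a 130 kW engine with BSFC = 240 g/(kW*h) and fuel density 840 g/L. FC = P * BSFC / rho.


FC = P * BSFC / rho_fuel
   = 130 * 240 / 840
   = 31200 / 840
   = 37.14 L/h


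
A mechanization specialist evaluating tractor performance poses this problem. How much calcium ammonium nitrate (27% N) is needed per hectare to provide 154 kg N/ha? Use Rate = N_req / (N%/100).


Rate = N_required / (N_content / 100)
     = 154 / (27 / 100)
     = 154 / 0.27
     = 570.37 kg/ha


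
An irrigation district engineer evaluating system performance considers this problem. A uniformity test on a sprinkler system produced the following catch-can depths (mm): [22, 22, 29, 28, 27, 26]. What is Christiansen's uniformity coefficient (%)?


xbar = 154 / 6 = 25.667
sum|xi - xbar| = 14.667
CU = 100 * (1 - 14.667 / (6 * 25.667))
   = 100 * (1 - 0.0952)
   = 90.48%


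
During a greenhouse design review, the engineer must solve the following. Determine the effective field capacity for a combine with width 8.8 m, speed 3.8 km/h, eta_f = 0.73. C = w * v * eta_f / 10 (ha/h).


C = w * v * eta_f / 10
  = 8.8 * 3.8 * 0.73 / 10
  = 24.41 / 10
  = 2.44 ha/h


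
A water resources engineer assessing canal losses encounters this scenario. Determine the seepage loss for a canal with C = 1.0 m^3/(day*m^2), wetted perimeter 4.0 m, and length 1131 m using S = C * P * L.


S = C * P * L
  = 1.0 * 4.0 * 1131
  = 4524 m^3/day


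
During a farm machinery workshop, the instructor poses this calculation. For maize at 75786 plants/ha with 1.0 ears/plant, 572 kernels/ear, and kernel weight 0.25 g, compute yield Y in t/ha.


Y = density * ears * kernels * kw
  = 75786 * 1.0 * 572 * 0.25 g/ha
  = 10837398 g/ha
  = 10837.40 kg/ha = 10.84 t/ha


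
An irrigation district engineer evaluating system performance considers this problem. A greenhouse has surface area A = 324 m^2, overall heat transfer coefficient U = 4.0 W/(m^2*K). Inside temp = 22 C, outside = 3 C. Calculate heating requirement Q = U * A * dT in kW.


dT = 22 - (3) = 19 K
Q = U * A * dT
  = 4.0 * 324 * 19
  = 24624 W = 24.62 kW


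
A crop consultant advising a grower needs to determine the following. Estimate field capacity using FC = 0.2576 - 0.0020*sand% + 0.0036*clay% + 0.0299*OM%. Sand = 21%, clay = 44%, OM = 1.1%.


FC = 0.2576 - 0.0020*21 + 0.0036*44 + 0.0299*1.1
   = 0.2576 - 0.0420 + 0.1584 + 0.0329
   = 0.4069


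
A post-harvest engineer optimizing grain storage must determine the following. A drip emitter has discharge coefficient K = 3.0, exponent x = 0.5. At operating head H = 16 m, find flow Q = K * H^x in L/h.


Q = K * H^x
  = 3.0 * 16^0.5
  = 3.0 * 4
  = 12 L/h


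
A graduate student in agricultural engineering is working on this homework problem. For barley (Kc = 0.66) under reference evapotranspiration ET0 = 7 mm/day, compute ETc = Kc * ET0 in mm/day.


ETc = Kc * ET0
    = 0.66 * 7
    = 4.62 mm/day


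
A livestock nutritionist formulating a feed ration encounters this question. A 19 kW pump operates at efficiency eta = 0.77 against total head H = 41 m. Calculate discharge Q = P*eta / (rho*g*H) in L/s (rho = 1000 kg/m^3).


Q = (P * 1000 * eta) / (rho * g * H)
  = (19 * 1000 * 0.77) / (1000 * 9.81 * 41)
  = 14630 / 402210
  = 0.03637 m^3/s = 36.37 L/s


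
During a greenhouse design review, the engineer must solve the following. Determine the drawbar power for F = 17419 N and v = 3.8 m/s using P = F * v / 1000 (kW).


P = F * v / 1000
  = 17419 * 3.8 / 1000
  = 66192.20 / 1000
  = 66.19 kW


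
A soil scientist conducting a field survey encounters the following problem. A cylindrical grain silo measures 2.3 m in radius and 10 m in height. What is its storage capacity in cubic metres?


V = pi * r^2 * h
  = pi * 2.3^2 * 10
  = pi * 5.29 * 10
  = 166.19 m^3


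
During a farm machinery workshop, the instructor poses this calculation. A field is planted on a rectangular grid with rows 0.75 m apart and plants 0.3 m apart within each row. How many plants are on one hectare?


D = 10000 / (row_sp * plant_sp)
  = 10000 / (0.75 * 0.3)
  = 10000 / 0.2250
  = 44444.44 plants/ha


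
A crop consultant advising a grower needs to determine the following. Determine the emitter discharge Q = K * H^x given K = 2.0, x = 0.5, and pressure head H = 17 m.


Q = K * H^x
  = 2.0 * 17^0.5
  = 2.0 * 4.1231
  = 8.25 L/h


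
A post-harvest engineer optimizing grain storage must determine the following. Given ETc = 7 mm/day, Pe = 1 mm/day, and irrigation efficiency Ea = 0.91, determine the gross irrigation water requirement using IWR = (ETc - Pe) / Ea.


IWR = (ETc - Pe) / Ea
    = (7 - 1) / 0.91
    = 6 / 0.91
    = 6.59 mm/day


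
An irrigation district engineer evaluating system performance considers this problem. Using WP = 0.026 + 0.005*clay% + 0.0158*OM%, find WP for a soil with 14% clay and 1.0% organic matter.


WP = 0.026 + 0.005*14 + 0.0158*1.0
   = 0.026 + 0.0700 + 0.0158
   = 0.1118


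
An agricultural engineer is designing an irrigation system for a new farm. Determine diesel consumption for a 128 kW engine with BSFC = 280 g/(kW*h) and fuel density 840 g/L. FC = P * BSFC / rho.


FC = P * BSFC / rho_fuel
   = 128 * 280 / 840
   = 35840 / 840
   = 42.67 L/h


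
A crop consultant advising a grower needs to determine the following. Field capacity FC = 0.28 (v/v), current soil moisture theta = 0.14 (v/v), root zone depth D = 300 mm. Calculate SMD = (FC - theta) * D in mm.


SMD = (FC - theta) * D
    = (0.28 - 0.14) * 300
    = 0.140 * 300
    = 42 mm


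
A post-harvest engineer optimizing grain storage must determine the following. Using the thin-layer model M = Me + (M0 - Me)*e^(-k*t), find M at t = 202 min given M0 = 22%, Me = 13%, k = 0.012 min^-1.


M = Me + (M0 - Me) * e^(-k*t)
  = 13 + (22 - 13) * e^(-0.012*202)
  = 13 + 9 * e^(-2.424)
  = 13 + 9 * 0.08857
  = 13 + 0.7971
  = 13.80%


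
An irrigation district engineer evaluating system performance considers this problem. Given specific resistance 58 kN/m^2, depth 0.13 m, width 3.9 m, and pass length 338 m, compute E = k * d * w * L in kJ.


E = k * d * w * L
  = 58 * 0.13 * 3.9 * 338
  = 9939.23 kJ


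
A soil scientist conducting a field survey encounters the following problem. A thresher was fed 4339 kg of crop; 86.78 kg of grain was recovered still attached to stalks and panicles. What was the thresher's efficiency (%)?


eta = (total - unthreshed) / total * 100
    = (4339 - 86.78) / 4339 * 100
    = 4252.22 / 4339 * 100
    = 98%


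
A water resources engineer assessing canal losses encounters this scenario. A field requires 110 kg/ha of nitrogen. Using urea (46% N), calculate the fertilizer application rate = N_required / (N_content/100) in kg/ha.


Rate = N_required / (N_content / 100)
     = 110 / (46 / 100)
     = 110 / 0.46
     = 239.13 kg/ha


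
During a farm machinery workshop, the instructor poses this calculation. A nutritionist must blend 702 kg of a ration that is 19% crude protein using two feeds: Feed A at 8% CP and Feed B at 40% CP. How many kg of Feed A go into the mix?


parts_A = CP_b - target = 40 - 19 = 21
parts_B = target - CP_a = 19 - 8 = 11
total_parts = 21 + 11 = 32
Feed A = 702 * 21 / 32 = 460.69 kg
Feed B = 702 * 11 / 32 = 241.31 kg

460.69 kg


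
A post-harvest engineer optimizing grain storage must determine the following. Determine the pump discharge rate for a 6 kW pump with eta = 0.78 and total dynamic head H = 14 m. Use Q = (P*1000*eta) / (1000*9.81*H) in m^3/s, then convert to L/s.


Q = (P * 1000 * eta) / (rho * g * H)
  = (6 * 1000 * 0.78) / (1000 * 9.81 * 14)
  = 4680 / 137340
  = 0.03408 m^3/s = 34.08 L/s


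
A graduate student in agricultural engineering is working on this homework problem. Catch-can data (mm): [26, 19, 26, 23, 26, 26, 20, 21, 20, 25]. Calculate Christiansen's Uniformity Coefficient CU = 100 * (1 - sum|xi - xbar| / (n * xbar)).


xbar = 232 / 10 = 23.200
sum|xi - xbar| = 26
CU = 100 * (1 - 26 / (10 * 23.200))
   = 100 * (1 - 0.1121)
   = 88.79%


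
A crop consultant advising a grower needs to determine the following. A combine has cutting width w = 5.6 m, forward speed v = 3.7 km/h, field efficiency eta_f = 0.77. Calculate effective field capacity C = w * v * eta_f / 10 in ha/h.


C = w * v * eta_f / 10
  = 5.6 * 3.7 * 0.77 / 10
  = 15.95 / 10
  = 1.60 ha/h


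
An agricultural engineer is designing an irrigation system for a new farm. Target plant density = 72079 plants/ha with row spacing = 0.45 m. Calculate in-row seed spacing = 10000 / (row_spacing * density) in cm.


spacing = 10000 / (row_sp * density)
        = 10000 / (0.45 * 72079)
        = 10000 / 32435.55
        = 0.30830 m = 30.83 cm


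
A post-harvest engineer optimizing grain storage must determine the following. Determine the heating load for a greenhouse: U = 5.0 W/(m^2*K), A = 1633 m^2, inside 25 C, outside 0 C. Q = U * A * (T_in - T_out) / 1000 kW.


dT = 25 - (0) = 25 K
Q = U * A * dT
  = 5.0 * 1633 * 25
  = 204125 W = 204.13 kW


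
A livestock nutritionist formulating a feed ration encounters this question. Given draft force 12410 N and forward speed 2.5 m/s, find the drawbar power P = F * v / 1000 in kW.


P = F * v / 1000
  = 12410 * 2.5 / 1000
  = 31025 / 1000
  = 31.03 kW


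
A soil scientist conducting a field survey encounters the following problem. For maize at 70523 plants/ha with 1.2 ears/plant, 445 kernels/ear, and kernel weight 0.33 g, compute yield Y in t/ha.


Y = density * ears * kernels * kw
  = 70523 * 1.2 * 445 * 0.33 g/ha
  = 12427563.06 g/ha
  = 12427.56 kg/ha = 12.43 t/ha


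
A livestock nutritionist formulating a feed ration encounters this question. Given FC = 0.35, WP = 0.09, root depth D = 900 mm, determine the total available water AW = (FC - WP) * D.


AW = (FC - WP) * D
   = (0.35 - 0.09) * 900
   = 0.26 * 900
   = 234 mm


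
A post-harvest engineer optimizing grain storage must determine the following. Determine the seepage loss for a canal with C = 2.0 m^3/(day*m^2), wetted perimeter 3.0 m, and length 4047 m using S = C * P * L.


S = C * P * L
  = 2.0 * 3.0 * 4047
  = 24282 m^3/day


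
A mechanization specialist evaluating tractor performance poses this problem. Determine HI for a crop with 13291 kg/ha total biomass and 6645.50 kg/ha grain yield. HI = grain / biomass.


HI = grain_yield / biomass
   = 6645.50 / 13291
   = 0.50


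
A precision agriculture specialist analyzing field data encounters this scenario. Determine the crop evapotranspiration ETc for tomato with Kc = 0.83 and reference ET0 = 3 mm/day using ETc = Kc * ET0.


ETc = Kc * ET0
    = 0.83 * 3
    = 2.49 mm/day


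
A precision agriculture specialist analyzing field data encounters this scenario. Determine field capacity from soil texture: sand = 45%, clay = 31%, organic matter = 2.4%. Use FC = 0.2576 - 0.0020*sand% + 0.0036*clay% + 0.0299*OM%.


FC = 0.2576 - 0.0020*45 + 0.0036*31 + 0.0299*2.4
   = 0.2576 - 0.0900 + 0.1116 + 0.0718
   = 0.3510


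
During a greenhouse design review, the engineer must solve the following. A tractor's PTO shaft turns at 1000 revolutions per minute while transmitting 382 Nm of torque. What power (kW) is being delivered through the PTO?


P = 2*pi*n*T / 60000
  = 2*pi * 1000 * 382 / 60000
  = 2400176.79 / 60000
  = 40.00 kW


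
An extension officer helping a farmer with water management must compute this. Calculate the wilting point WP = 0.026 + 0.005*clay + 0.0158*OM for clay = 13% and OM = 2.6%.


WP = 0.026 + 0.005*13 + 0.0158*2.6
   = 0.026 + 0.0650 + 0.0411
   = 0.1321


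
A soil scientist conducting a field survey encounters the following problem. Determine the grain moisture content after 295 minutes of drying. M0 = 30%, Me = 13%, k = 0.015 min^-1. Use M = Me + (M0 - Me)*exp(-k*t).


M = Me + (M0 - Me) * e^(-k*t)
  = 13 + (30 - 13) * e^(-0.015*295)
  = 13 + 17 * e^(-4.425)
  = 13 + 17 * 0.01197
  = 13 + 0.2036
  = 13.20%


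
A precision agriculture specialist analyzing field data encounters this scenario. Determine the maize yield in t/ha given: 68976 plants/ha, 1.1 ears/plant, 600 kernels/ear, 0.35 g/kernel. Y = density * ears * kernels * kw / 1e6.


Y = density * ears * kernels * kw
  = 68976 * 1.1 * 600 * 0.35 g/ha
  = 15933456.00 g/ha
  = 15933.46 kg/ha = 15.93 t/ha


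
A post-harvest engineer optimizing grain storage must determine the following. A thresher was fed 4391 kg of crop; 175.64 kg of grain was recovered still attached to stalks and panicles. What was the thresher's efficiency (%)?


eta = (total - unthreshed) / total * 100
    = (4391 - 175.64) / 4391 * 100
    = 4215.36 / 4391 * 100
    = 96%


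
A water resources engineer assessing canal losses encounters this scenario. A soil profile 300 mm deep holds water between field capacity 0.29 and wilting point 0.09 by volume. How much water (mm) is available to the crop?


AW = (FC - WP) * D
   = (0.29 - 0.09) * 300
   = 0.20 * 300
   = 60 mm


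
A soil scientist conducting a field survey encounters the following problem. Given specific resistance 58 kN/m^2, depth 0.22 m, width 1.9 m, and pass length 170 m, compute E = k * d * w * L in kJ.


E = k * d * w * L
  = 58 * 0.22 * 1.9 * 170
  = 4121.48 kJ


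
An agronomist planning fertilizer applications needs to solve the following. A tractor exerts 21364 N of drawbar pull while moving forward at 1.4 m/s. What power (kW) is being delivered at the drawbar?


P = F * v / 1000
  = 21364 * 1.4 / 1000
  = 29909.60 / 1000
  = 29.91 kW


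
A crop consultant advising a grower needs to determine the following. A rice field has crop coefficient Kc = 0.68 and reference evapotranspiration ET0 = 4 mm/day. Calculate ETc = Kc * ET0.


ETc = Kc * ET0
    = 0.68 * 4
    = 2.72 mm/day


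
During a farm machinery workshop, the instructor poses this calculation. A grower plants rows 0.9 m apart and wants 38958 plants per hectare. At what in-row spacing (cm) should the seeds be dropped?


spacing = 10000 / (row_sp * density)
        = 10000 / (0.9 * 38958)
        = 10000 / 35062.20
        = 0.28521 m = 28.52 cm


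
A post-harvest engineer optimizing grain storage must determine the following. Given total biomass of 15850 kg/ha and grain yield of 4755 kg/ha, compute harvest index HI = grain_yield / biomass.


HI = grain_yield / biomass
   = 4755 / 15850
   = 0.30


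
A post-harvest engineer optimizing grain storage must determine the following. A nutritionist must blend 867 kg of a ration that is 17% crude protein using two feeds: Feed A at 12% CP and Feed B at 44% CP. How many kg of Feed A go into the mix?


parts_A = CP_b - target = 44 - 17 = 27
parts_B = target - CP_a = 17 - 12 = 5
total_parts = 27 + 5 = 32
Feed A = 867 * 27 / 32 = 731.53 kg
Feed B = 867 * 5 / 32 = 135.47 kg

731.53 kg


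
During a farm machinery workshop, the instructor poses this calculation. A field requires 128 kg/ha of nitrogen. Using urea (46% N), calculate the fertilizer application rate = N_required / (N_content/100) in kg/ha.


Rate = N_required / (N_content / 100)
     = 128 / (46 / 100)
     = 128 / 0.46
     = 278.26 kg/ha


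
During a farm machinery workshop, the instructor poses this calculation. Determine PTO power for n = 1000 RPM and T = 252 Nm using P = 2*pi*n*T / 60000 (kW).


P = 2*pi*n*T / 60000
  = 2*pi * 1000 * 252 / 60000
  = 1583362.70 / 60000
  = 26.39 kW


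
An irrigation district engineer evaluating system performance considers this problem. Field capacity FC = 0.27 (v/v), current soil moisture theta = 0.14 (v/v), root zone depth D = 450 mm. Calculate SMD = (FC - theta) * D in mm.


SMD = (FC - theta) * D
    = (0.27 - 0.14) * 450
    = 0.130 * 450
    = 58.50 mm


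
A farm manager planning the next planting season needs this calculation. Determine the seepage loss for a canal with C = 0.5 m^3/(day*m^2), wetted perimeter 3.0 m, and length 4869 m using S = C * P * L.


S = C * P * L
  = 0.5 * 3.0 * 4869
  = 7303.50 m^3/day


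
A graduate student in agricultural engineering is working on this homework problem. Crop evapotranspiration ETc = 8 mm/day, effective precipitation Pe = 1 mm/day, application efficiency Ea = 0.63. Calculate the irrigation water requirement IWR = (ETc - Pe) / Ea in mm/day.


IWR = (ETc - Pe) / Ea
    = (8 - 1) / 0.63
    = 7 / 0.63
    = 11.11 mm/day


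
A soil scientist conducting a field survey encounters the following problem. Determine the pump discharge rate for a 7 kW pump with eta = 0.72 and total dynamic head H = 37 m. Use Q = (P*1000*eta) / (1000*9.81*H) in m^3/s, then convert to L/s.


Q = (P * 1000 * eta) / (rho * g * H)
  = (7 * 1000 * 0.72) / (1000 * 9.81 * 37)
  = 5040 / 362970
  = 0.01389 m^3/s = 13.89 L/s


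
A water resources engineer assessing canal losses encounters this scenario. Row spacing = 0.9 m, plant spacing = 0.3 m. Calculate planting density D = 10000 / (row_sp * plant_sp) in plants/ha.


D = 10000 / (row_sp * plant_sp)
  = 10000 / (0.9 * 0.3)
  = 10000 / 0.2700
  = 37037.04 plants/ha


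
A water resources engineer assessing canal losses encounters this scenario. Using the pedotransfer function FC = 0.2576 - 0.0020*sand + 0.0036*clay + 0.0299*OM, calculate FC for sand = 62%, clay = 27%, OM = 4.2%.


FC = 0.2576 - 0.0020*62 + 0.0036*27 + 0.0299*4.2
   = 0.2576 - 0.1240 + 0.0972 + 0.1256
   = 0.3564


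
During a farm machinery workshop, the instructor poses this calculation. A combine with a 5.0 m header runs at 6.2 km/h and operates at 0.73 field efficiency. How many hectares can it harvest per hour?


C = w * v * eta_f / 10
  = 5.0 * 6.2 * 0.73 / 10
  = 22.63 / 10
  = 2.26 ha/h


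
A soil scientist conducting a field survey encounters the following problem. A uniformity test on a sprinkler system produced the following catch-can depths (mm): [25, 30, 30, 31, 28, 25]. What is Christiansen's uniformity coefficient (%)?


xbar = 169 / 6 = 28.167
sum|xi - xbar| = 13
CU = 100 * (1 - 13 / (6 * 28.167))
   = 100 * (1 - 0.0769)
   = 92.31%


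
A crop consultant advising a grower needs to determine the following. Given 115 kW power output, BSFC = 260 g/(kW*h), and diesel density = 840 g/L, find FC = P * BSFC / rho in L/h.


FC = P * BSFC / rho_fuel
   = 115 * 260 / 840
   = 29900 / 840
   = 35.60 L/h


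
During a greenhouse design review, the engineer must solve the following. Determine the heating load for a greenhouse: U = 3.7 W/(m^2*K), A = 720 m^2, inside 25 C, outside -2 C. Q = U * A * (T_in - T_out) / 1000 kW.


dT = 25 - (-2) = 27 K
Q = U * A * dT
  = 3.7 * 720 * 27
  = 71928 W = 71.93 kW


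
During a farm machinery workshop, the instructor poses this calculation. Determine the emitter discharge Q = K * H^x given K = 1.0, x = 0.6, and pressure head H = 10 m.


Q = K * H^x
  = 1.0 * 10^0.6
  = 1.0 * 3.9811
  = 3.98 L/h


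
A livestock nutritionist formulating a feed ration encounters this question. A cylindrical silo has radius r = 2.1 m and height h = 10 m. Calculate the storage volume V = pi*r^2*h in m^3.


V = pi * r^2 * h
  = pi * 2.1^2 * 10
  = pi * 4.41 * 10
  = 138.54 m^3


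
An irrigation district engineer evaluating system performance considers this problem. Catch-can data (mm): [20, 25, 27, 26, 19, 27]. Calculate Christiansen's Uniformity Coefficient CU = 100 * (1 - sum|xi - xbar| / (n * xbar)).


xbar = 144 / 6 = 24
sum|xi - xbar| = 18
CU = 100 * (1 - 18 / (6 * 24))
   = 100 * (1 - 0.1250)
   = 87.50%


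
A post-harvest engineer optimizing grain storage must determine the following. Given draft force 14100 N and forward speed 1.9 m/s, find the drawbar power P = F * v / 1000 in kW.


P = F * v / 1000
  = 14100 * 1.9 / 1000
  = 26790 / 1000
  = 26.79 kW


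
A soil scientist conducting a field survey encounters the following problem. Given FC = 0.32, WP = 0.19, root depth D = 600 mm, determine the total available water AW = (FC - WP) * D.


AW = (FC - WP) * D
   = (0.32 - 0.19) * 600
   = 0.13 * 600
   = 78 mm


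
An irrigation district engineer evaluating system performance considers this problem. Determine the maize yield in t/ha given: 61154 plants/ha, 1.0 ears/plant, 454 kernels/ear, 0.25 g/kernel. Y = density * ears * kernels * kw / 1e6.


Y = density * ears * kernels * kw
  = 61154 * 1.0 * 454 * 0.25 g/ha
  = 6940979 g/ha
  = 6940.98 kg/ha = 6.94 t/ha


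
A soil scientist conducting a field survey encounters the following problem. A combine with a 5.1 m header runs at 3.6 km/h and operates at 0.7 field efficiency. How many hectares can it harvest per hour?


C = w * v * eta_f / 10
  = 5.1 * 3.6 * 0.7 / 10
  = 12.85 / 10
  = 1.29 ha/h


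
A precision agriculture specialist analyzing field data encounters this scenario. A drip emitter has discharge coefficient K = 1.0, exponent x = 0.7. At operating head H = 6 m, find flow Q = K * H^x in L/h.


Q = K * H^x
  = 1.0 * 6^0.7
  = 1.0 * 3.5051
  = 3.51 L/h


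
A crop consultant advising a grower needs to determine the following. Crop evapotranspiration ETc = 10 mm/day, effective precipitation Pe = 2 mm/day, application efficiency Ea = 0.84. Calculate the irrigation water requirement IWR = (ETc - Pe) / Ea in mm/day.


IWR = (ETc - Pe) / Ea
    = (10 - 2) / 0.84
    = 8 / 0.84
    = 9.52 mm/day


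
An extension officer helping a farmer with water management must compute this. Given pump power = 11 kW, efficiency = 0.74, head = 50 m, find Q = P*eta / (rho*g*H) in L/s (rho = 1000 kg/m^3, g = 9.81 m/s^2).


Q = (P * 1000 * eta) / (rho * g * H)
  = (11 * 1000 * 0.74) / (1000 * 9.81 * 50)
  = 8140 / 490500
  = 0.01660 m^3/s = 16.60 L/s


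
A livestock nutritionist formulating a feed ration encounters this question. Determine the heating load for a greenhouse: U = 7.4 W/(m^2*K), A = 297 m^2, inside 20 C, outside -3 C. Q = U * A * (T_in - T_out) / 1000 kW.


dT = 20 - (-3) = 23 K
Q = U * A * dT
  = 7.4 * 297 * 23
  = 50549.40 W = 50.55 kW


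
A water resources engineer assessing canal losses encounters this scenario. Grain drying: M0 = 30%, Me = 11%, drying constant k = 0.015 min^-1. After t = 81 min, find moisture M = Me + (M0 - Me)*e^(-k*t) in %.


M = Me + (M0 - Me) * e^(-k*t)
  = 11 + (30 - 11) * e^(-0.015*81)
  = 11 + 19 * e^(-1.215)
  = 11 + 19 * 0.29671
  = 11 + 5.6375
  = 16.64%


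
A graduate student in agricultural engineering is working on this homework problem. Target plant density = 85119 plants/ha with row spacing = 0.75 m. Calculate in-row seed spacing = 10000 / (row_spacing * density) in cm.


spacing = 10000 / (row_sp * density)
        = 10000 / (0.75 * 85119)
        = 10000 / 63839.25
        = 0.15664 m = 15.66 cm


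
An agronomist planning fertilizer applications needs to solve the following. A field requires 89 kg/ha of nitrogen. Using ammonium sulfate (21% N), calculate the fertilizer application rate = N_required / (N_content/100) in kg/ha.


Rate = N_required / (N_content / 100)
     = 89 / (21 / 100)
     = 89 / 0.21
     = 423.81 kg/ha


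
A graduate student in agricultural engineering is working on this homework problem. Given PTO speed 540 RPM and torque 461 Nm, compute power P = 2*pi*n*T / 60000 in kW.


P = 2*pi*n*T / 60000
  = 2*pi * 540 * 461 / 60000
  = 1564136.15 / 60000
  = 26.07 kW


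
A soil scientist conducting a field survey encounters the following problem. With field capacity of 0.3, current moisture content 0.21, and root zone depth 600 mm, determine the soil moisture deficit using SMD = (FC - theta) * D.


SMD = (FC - theta) * D
    = (0.3 - 0.21) * 600
    = 0.090 * 600
    = 54 mm


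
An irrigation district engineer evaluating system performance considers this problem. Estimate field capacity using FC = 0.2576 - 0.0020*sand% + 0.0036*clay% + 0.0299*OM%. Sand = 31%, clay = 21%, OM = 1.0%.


FC = 0.2576 - 0.0020*31 + 0.0036*21 + 0.0299*1.0
   = 0.2576 - 0.0620 + 0.0756 + 0.0299
   = 0.3011


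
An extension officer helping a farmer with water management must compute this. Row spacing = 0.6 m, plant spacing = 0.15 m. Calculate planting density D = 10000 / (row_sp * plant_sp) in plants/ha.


D = 10000 / (row_sp * plant_sp)
  = 10000 / (0.6 * 0.15)
  = 10000 / 0.0900
  = 111111.11 plants/ha


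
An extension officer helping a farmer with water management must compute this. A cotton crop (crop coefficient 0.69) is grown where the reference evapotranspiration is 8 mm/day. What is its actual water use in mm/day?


ETc = Kc * ET0
    = 0.69 * 8
    = 5.52 mm/day


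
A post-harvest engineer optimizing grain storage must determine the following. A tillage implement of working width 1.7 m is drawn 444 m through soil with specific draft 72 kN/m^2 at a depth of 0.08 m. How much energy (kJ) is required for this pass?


E = k * d * w * L
  = 72 * 0.08 * 1.7 * 444
  = 4347.65 kJ


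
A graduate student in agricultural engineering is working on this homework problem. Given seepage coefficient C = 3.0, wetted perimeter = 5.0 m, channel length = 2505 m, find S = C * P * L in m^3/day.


S = C * P * L
  = 3.0 * 5.0 * 2505
  = 37575 m^3/day


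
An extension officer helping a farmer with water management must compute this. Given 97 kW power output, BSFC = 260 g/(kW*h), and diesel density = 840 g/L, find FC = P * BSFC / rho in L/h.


FC = P * BSFC / rho_fuel
   = 97 * 260 / 840
   = 25220 / 840
   = 30.02 L/h


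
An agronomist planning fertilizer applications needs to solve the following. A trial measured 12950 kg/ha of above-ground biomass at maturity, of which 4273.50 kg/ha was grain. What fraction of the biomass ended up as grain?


HI = grain_yield / biomass
   = 4273.50 / 12950
   = 0.33


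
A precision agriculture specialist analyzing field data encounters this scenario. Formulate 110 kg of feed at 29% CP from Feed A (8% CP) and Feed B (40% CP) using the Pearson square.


parts_A = CP_b - target = 40 - 29 = 11
parts_B = target - CP_a = 29 - 8 = 21
total_parts = 11 + 21 = 32
Feed A = 110 * 11 / 32 = 37.81 kg
Feed B = 110 * 21 / 32 = 72.19 kg

37.81 kg


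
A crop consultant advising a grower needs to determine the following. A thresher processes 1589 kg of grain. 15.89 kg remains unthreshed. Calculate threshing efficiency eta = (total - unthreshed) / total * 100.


eta = (total - unthreshed) / total * 100
    = (1589 - 15.89) / 1589 * 100
    = 1573.11 / 1589 * 100
    = 99%


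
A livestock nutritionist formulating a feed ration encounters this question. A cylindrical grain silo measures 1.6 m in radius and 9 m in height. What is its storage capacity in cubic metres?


V = pi * r^2 * h
  = pi * 1.6^2 * 9
  = pi * 2.56 * 9
  = 72.38 m^3


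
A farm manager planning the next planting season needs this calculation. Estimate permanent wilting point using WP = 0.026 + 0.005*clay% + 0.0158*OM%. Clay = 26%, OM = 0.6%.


WP = 0.026 + 0.005*26 + 0.0158*0.6
   = 0.026 + 0.1300 + 0.0095
   = 0.1655


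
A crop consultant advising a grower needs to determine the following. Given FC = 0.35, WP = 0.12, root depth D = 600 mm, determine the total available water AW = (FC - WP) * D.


AW = (FC - WP) * D
   = (0.35 - 0.12) * 600
   = 0.23 * 600
   = 138 mm


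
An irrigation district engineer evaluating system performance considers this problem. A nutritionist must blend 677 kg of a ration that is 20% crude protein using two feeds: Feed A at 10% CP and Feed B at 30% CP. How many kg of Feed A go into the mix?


parts_A = CP_b - target = 30 - 20 = 10
parts_B = target - CP_a = 20 - 10 = 10
total_parts = 10 + 10 = 20
Feed A = 677 * 10 / 20 = 338.50 kg
Feed B = 677 * 10 / 20 = 338.50 kg


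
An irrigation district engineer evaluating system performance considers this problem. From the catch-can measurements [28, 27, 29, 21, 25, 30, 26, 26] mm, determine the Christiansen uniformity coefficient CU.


xbar = 212 / 8 = 26.500
sum|xi - xbar| = 16
CU = 100 * (1 - 16 / (8 * 26.500))
   = 100 * (1 - 0.0755)
   = 92.45%


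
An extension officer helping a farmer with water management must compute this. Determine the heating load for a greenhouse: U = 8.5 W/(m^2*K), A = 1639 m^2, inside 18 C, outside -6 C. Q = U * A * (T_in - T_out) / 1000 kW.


dT = 18 - (-6) = 24 K
Q = U * A * dT
  = 8.5 * 1639 * 24
  = 334356 W = 334.36 kW
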